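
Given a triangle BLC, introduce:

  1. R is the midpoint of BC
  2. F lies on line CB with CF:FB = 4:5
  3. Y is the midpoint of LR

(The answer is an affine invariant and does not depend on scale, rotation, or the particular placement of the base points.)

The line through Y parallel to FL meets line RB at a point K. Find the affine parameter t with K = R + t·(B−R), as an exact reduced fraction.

Choose coordinates B = (0, 0), L = (1, 0), C = (0, 1).
1. R is the midpoint of BC ⇒ R = (0, 1/2)
2. F lies on line CB with CF:FB = 4:5 ⇒ F = (0, 5/9)
3. Y is the midpoint of LR ⇒ Y = (1/2, 1/4)
through Y parallel to FL: direction (1, -5/9); meets RB at K = (0, 19/36)
K = R + t·(B−R) with t = -1/18

t = -1/18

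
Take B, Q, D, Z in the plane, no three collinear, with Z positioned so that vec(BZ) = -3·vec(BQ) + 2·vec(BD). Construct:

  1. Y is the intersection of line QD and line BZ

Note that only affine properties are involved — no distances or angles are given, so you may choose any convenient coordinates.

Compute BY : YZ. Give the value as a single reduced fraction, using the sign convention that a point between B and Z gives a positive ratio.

BY:YZ = -1/2

Choose coordinates B = (0, 0), Q = (1, 0), D = (0, 1), Z = (-3, 2).
1. Y is the intersection of line QD and line BZ ⇒ Y = (3, -2)
Y = B + t·(Z−B) with t = -1, so BY:YZ = t:(1−t) = -1:2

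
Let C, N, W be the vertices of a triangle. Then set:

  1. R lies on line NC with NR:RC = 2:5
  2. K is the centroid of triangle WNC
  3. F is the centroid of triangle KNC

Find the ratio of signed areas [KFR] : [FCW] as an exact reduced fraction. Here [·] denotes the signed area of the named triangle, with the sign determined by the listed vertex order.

[KFR]:[FCW] = -3/28

Work in coordinates with C = (0, 0), N = (1, 0), W = (0, 1).
1. R lies on line NC with NR:RC = 2:5 ⇒ R = (5/7, 0)
2. K is the centroid of triangle WNC ⇒ K = (1/3, 1/3)
3. F is the centroid of triangle KNC ⇒ F = (4/9, 1/9)
2·[KFR] = 1/21, 2·[FCW] = -4/9
[KFR]:[FCW] = 1/21:-4/9 = -3/28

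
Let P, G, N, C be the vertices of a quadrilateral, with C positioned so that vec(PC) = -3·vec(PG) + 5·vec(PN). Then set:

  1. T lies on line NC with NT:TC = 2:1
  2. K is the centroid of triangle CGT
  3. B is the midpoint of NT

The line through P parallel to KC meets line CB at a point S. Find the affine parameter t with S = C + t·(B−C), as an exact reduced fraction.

t = 9

Assign P = (0, 0), G = (1, 0), N = (0, 1), C = (-3, 5) — the answer is frame-independent, so this choice is without loss of generality.
1. T lies on line NC with NT:TC = 2:1 ⇒ T = (-2, 11/3)
2. K is the centroid of triangle CGT ⇒ K = (-4/3, 26/9)
3. B is the midpoint of NT ⇒ B = (-1, 7/3)
through P parallel to KC: direction (-5/3, 19/9); meets CB at S = (15, -19)
S = C + t·(B−C) with t = 9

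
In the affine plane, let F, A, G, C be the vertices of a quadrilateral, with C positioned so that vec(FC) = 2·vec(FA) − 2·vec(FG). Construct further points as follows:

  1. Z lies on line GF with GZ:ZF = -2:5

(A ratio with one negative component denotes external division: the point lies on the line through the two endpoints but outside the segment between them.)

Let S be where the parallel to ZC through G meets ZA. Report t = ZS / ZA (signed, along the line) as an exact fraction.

t = -4

Assign F = (0, 0), A = (1, 0), G = (0, 1), C = (2, -2) — the answer is frame-independent, so this choice is without loss of generality.
1. Z lies on line GF with GZ:ZF = -2:5 ⇒ Z = (0, 5/3)
through G parallel to ZC: direction (2, -11/3); meets ZA at S = (-4, 25/3)
S = Z + t·(A−Z) with t = -4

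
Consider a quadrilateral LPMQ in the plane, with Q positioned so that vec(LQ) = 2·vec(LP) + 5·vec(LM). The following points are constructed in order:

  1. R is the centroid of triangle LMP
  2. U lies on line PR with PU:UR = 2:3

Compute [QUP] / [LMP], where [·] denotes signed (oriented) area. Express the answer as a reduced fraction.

[QUP]:[LMP] = -22/15

Choose coordinates L = (0, 0), P = (1, 0), M = (0, 1), Q = (2, 5).
1. R is the centroid of triangle LMP ⇒ R = (1/3, 1/3)
2. U lies on line PR with PU:UR = 2:3 ⇒ U = (11/15, 2/15)
2·[QUP] = 22/15, 2·[LMP] = -1
[QUP]:[LMP] = 22/15:-1 = -22/15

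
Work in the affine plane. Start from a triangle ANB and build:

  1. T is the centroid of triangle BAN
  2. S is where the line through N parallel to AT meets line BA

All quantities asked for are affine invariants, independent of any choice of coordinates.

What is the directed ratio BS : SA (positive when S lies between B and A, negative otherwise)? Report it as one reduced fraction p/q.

BS:SA = -2

Set A = (0, 0), N = (1, 0), B = (0, 1); any affine frame gives the same invariant.
1. T is the centroid of triangle BAN ⇒ T = (1/3, 1/3)
2. S is where the line through N parallel to AT meets line BA ⇒ S = (0, -1)
S = B + t·(A−B) with t = 2, so BS:SA = t:(1−t) = 2:-1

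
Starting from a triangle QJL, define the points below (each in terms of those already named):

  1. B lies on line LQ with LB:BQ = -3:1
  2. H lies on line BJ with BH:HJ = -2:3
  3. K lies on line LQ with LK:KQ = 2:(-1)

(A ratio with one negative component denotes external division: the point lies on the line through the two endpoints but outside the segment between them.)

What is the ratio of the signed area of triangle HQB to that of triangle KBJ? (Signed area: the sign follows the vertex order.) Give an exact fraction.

Set Q = (0, 0), J = (1, 0), L = (0, 1); any affine frame gives the same invariant.
1. B lies on line LQ with LB:BQ = -3:1 ⇒ B = (0, -1/2)
2. H lies on line BJ with BH:HJ = -2:3 ⇒ H = (-2, -3/2)
3. K lies on line LQ with LK:KQ = 2:(-1) ⇒ K = (0, -1)
2·[HQB] = -1, 2·[KBJ] = -1/2
[HQB]:[KBJ] = -1:-1/2 = 2

[HQB]:[KBJ] = 2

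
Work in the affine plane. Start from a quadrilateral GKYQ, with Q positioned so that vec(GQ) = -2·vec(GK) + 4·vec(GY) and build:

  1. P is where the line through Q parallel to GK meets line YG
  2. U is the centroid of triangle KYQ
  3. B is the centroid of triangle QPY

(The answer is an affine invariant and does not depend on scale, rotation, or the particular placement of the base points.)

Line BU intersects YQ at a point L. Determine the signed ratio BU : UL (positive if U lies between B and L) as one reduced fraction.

Assign G = (0, 0), K = (1, 0), Y = (0, 1), Q = (-2, 4) — the answer is frame-independent, so this choice is without loss of generality.
1. P is where the line through Q parallel to GK meets line YG ⇒ P = (0, 4)
2. U is the centroid of triangle KYQ ⇒ U = (-1/3, 5/3)
3. B is the centroid of triangle QPY ⇒ B = (-2/3, 3)
line BU meets YQ at L = (-4/15, 7/5)
U = B + t·(L−B) with t = 5/6, so BU:UL = 5/6:1/6

BU:UL = 5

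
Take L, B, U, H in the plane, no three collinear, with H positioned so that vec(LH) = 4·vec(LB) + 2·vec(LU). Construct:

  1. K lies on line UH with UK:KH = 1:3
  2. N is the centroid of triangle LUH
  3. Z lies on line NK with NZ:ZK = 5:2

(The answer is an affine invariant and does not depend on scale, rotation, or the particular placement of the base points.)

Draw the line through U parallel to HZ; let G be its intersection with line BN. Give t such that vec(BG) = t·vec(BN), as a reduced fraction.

Work in coordinates with L = (0, 0), B = (1, 0), U = (0, 1), H = (4, 2).
1. K lies on line UH with UK:KH = 1:3 ⇒ K = (1, 5/4)
2. N is the centroid of triangle LUH ⇒ N = (4/3, 1)
3. Z lies on line NK with NZ:ZK = 5:2 ⇒ Z = (23/21, 33/28)
through U parallel to HZ: direction (-61/21, -23/28); meets BN at G = (976/663, 313/221)
G = B + t·(N−B) with t = 313/221

t = 313/221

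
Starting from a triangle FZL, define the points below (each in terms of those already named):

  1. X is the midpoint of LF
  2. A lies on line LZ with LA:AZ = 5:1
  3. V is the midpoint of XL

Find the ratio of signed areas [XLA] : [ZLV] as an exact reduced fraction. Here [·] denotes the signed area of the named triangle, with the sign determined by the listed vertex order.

Set F = (0, 0), Z = (1, 0), L = (0, 1); any affine frame gives the same invariant.
1. X is the midpoint of LF ⇒ X = (0, 1/2)
2. A lies on line LZ with LA:AZ = 5:1 ⇒ A = (5/6, 1/6)
3. V is the midpoint of XL ⇒ V = (0, 3/4)
2·[XLA] = -5/12, 2·[ZLV] = 1/4
[XLA]:[ZLV] = -5/12:1/4 = -5/3

[XLA]:[ZLV] = -5/3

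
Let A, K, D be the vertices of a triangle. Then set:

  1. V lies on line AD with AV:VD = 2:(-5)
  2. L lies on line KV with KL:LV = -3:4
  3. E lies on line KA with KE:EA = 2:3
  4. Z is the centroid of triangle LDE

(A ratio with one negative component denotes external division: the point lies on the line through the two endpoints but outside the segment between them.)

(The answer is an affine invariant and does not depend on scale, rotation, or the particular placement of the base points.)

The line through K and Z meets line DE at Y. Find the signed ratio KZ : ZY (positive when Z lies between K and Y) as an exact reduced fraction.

Work in coordinates with A = (0, 0), K = (1, 0), D = (0, 1).
1. V lies on line AD with AV:VD = 2:(-5) ⇒ V = (0, -2/3)
2. L lies on line KV with KL:LV = -3:4 ⇒ L = (4, 2)
3. E lies on line KA with KE:EA = 2:3 ⇒ E = (3/5, 0)
4. Z is the centroid of triangle LDE ⇒ Z = (23/15, 1)
line KZ meets DE at Y = (69/85, -6/17)
Z = K + t·(Y−K) with t = -17/6, so KZ:ZY = -17/6:23/6

KZ:ZY = -17/23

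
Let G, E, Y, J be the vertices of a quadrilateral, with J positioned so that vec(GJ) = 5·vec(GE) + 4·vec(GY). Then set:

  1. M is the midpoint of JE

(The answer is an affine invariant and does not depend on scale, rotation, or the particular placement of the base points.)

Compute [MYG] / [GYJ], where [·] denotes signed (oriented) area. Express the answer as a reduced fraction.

[MYG]:[GYJ] = -3/5

Assign G = (0, 0), E = (1, 0), Y = (0, 1), J = (5, 4) — the answer is frame-independent, so this choice is without loss of generality.
1. M is the midpoint of JE ⇒ M = (3, 2)
2·[MYG] = 3, 2·[GYJ] = -5
[MYG]:[GYJ] = 3:-5 = -3/5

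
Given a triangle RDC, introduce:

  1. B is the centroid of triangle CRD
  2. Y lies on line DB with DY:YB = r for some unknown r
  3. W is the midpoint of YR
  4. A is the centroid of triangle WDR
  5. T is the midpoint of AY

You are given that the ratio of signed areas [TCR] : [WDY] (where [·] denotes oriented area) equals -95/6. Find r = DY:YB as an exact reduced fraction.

r = -1/4

Choose coordinates R = (0, 0), D = (1, 0), C = (0, 1).
1. B is the centroid of triangle CRD ⇒ B = (1/3, 1/3)
2. With DY:YB = r, write λ = r/(r+1) so Y = D + λ·(B−D); Y is affine-linear in λ
3. W is the midpoint of YR ⇒ W is an affine combination of earlier points and hence also affine-linear in λ
4. A is the centroid of triangle WDR ⇒ A is an affine combination of earlier points and hence also affine-linear in λ
5. T is the midpoint of AY ⇒ T is an affine combination of earlier points and hence also affine-linear in λ
Every point depending on Y is an affine combination of Y and λ-independent points, so each such coordinate is linear in λ; the λ² term in each signed area is a multiple of (B−D)×(B−D) = 0, so 2·[TCR] and 2·[WDY] are each linear in λ. Evaluating at λ=0 and λ=1:
  2·[TCR] = -7/18·λ + 3/4,   2·[WDY] = 1/6·λ
So [TCR]:[WDY] = (-7/18·λ + 3/4) / (1/6·λ). Setting this equal to -95/6:
  -7/18·λ + 3/4 = -95/6·(1/6·λ)  ⇒  λ = -1/3
Then r = λ/(1−λ) = (-1/3)/(4/3) = -1/4. Check: with r = -1/4, Y = (11/9, -1/9) and [TCR]:[WDY] = -95/6 as required.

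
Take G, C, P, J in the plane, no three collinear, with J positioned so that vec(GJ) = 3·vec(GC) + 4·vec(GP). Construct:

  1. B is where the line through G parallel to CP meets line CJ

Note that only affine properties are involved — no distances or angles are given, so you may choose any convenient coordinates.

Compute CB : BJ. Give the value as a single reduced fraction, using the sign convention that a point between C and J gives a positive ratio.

CB:BJ = -1/7

Assign G = (0, 0), C = (1, 0), P = (0, 1), J = (3, 4) — the answer is frame-independent, so this choice is without loss of generality.
1. B is where the line through G parallel to CP meets line CJ ⇒ B = (2/3, -2/3)
B = C + t·(J−C) with t = -1/6, so CB:BJ = t:(1−t) = -1/6:7/6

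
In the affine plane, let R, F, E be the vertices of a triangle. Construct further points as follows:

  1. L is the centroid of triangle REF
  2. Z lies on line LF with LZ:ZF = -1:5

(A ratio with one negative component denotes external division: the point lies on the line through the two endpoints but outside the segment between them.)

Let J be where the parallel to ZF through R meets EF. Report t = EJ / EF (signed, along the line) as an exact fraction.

Set R = (0, 0), F = (1, 0), E = (0, 1); any affine frame gives the same invariant.
1. L is the centroid of triangle REF ⇒ L = (1/3, 1/3)
2. Z lies on line LF with LZ:ZF = -1:5 ⇒ Z = (1/6, 5/12)
through R parallel to ZF: direction (5/6, -5/12); meets EF at J = (2, -1)
J = E + t·(F−E) with t = 2

t = 2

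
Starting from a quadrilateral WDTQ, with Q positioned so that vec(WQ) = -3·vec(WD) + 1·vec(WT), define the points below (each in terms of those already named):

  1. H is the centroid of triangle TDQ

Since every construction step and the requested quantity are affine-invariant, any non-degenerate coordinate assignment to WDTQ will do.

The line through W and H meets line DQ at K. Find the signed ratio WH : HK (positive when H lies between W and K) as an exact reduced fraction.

Work in coordinates with W = (0, 0), D = (1, 0), T = (0, 1), Q = (-3, 1).
1. H is the centroid of triangle TDQ ⇒ H = (-2/3, 2/3)
line WH meets DQ at K = (-1/3, 1/3)
H = W + t·(K−W) with t = 2, so WH:HK = 2:-1

WH:HK = -2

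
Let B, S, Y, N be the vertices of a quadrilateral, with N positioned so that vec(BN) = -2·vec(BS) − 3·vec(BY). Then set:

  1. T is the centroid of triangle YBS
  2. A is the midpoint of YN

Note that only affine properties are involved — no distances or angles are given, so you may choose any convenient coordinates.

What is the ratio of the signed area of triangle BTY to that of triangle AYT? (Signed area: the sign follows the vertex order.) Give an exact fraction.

[BTY]:[AYT] = -1/4

Set B = (0, 0), S = (1, 0), Y = (0, 1), N = (-2, -3); any affine frame gives the same invariant.
1. T is the centroid of triangle YBS ⇒ T = (1/3, 1/3)
2. A is the midpoint of YN ⇒ A = (-1, -1)
2·[BTY] = 1/3, 2·[AYT] = -4/3
[BTY]:[AYT] = 1/3:-4/3 = -1/4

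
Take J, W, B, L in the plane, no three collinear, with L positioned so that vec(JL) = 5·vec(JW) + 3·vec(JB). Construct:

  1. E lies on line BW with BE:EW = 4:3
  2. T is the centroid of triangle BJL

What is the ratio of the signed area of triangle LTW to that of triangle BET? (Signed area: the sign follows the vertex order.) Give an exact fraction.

Choose coordinates J = (0, 0), W = (1, 0), B = (0, 1), L = (5, 3).
1. E lies on line BW with BE:EW = 4:3 ⇒ E = (4/7, 3/7)
2. T is the centroid of triangle BJL ⇒ T = (5/3, 4/3)
2·[LTW] = 10/3, 2·[BET] = 8/7
[LTW]:[BET] = 10/3:8/7 = 35/12

[LTW]:[BET] = 35/12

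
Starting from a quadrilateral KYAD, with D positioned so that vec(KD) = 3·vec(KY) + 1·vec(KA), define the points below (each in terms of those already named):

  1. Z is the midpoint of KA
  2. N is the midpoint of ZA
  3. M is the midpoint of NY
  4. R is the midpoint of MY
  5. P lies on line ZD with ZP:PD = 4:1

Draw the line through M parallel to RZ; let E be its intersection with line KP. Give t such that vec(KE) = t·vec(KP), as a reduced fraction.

t = 35/114

Choose coordinates K = (0, 0), Y = (1, 0), A = (0, 1), D = (3, 1).
1. Z is the midpoint of KA ⇒ Z = (0, 1/2)
2. N is the midpoint of ZA ⇒ N = (0, 3/4)
3. M is the midpoint of NY ⇒ M = (1/2, 3/8)
4. R is the midpoint of MY ⇒ R = (3/4, 3/16)
5. P lies on line ZD with ZP:PD = 4:1 ⇒ P = (12/5, 9/10)
through M parallel to RZ: direction (-3/4, 5/16); meets KP at E = (14/19, 21/76)
E = K + t·(P−K) with t = 35/114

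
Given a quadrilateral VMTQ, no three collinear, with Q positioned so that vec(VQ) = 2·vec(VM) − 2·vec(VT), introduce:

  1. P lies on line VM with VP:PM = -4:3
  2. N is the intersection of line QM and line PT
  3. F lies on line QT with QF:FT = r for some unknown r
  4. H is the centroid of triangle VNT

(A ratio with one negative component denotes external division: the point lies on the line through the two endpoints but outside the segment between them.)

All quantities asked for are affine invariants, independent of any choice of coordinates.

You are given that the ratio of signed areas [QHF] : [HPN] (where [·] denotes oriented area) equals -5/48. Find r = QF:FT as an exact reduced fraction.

Choose coordinates V = (0, 0), M = (1, 0), T = (0, 1), Q = (2, -2).
1. P lies on line VM with VP:PM = -4:3 ⇒ P = (4, 0)
2. N is the intersection of line QM and line PT ⇒ N = (4/7, 6/7)
3. With QF:FT = r, write λ = r/(r+1) so F = Q + λ·(T−Q); F is affine-linear in λ
4. H is the centroid of triangle VNT ⇒ H = (4/21, 13/21)
Every point depending on F is an affine combination of F and λ-independent points, so each such coordinate is linear in λ; the λ² term in each signed area is a multiple of (T−Q)×(T−Q) = 0, so 2·[QHF] and 2·[HPN] are each linear in λ. Evaluating at λ=0 and λ=1:
  2·[QHF] = -4/21·λ,   2·[HPN] = 8/7
So [QHF]:[HPN] = (-4/21·λ) / (8/7). Setting this equal to -5/48:
  -4/21·λ = -5/48·(8/7)  ⇒  λ = 5/8
Then r = λ/(1−λ) = (5/8)/(3/8) = 5/3. Check: with r = 5/3, F = (3/4, -1/8) and [QHF]:[HPN] = -5/48 as required.

r = 5/3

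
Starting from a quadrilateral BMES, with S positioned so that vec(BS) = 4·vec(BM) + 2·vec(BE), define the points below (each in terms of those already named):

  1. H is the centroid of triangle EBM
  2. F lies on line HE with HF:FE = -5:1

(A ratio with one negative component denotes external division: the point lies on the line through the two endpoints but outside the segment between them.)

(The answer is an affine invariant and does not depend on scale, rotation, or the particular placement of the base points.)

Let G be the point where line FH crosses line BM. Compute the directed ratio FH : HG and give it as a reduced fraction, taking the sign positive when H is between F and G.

Work in coordinates with B = (0, 0), M = (1, 0), E = (0, 1), S = (4, 2).
1. H is the centroid of triangle EBM ⇒ H = (1/3, 1/3)
2. F lies on line HE with HF:FE = -5:1 ⇒ F = (-1/12, 7/6)
line FH meets BM at G = (1/2, 0)
H = F + t·(G−F) with t = 5/7, so FH:HG = 5/7:2/7

FH:HG = 5/2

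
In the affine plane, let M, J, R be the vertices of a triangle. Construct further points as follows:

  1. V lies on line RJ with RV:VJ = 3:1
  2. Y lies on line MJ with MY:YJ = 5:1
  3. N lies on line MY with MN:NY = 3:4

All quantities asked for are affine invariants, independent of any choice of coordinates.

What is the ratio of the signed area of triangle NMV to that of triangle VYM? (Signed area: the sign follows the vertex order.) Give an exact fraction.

Choose coordinates M = (0, 0), J = (1, 0), R = (0, 1).
1. V lies on line RJ with RV:VJ = 3:1 ⇒ V = (3/4, 1/4)
2. Y lies on line MJ with MY:YJ = 5:1 ⇒ Y = (5/6, 0)
3. N lies on line MY with MN:NY = 3:4 ⇒ N = (5/14, 0)
2·[NMV] = -5/56, 2·[VYM] = -5/24
[NMV]:[VYM] = -5/56:-5/24 = 3/7

[NMV]:[VYM] = 3/7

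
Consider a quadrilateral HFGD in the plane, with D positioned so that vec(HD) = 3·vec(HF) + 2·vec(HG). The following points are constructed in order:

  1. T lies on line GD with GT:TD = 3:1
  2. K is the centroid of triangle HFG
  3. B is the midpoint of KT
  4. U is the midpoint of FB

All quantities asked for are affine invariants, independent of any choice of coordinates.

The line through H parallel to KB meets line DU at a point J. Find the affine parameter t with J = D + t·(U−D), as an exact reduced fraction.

t = -2

Set H = (0, 0), F = (1, 0), G = (0, 1), D = (3, 2); any affine frame gives the same invariant.
1. T lies on line GD with GT:TD = 3:1 ⇒ T = (9/4, 7/4)
2. K is the centroid of triangle HFG ⇒ K = (1/3, 1/3)
3. B is the midpoint of KT ⇒ B = (31/24, 25/24)
4. U is the midpoint of FB ⇒ U = (55/48, 25/48)
through H parallel to KB: direction (23/24, 17/24); meets DU at J = (161/24, 119/24)
J = D + t·(U−D) with t = -2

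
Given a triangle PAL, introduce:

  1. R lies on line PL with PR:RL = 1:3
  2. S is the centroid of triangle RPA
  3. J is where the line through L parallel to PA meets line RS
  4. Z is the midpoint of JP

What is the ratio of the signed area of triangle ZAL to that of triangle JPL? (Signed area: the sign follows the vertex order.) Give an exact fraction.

[ZAL]:[JPL] = 5/6

Set P = (0, 0), A = (1, 0), L = (0, 1); any affine frame gives the same invariant.
1. R lies on line PL with PR:RL = 1:3 ⇒ R = (0, 1/4)
2. S is the centroid of triangle RPA ⇒ S = (1/3, 1/12)
3. J is where the line through L parallel to PA meets line RS ⇒ J = (-3/2, 1)
4. Z is the midpoint of JP ⇒ Z = (-3/4, 1/2)
2·[ZAL] = 5/4, 2·[JPL] = 3/2
[ZAL]:[JPL] = 5/4:3/2 = 5/6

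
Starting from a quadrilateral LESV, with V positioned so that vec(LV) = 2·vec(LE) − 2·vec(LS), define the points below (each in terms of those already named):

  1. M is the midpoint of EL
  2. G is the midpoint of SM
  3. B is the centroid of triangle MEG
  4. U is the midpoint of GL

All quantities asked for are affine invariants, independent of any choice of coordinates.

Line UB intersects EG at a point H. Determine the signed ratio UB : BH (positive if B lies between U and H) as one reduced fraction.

UB:BH = 2

Set L = (0, 0), E = (1, 0), S = (0, 1), V = (2, -2); any affine frame gives the same invariant.
1. M is the midpoint of EL ⇒ M = (1/2, 0)
2. G is the midpoint of SM ⇒ G = (1/4, 1/2)
3. B is the centroid of triangle MEG ⇒ B = (7/12, 1/6)
4. U is the midpoint of GL ⇒ U = (1/8, 1/4)
line UB meets EG at H = (13/16, 1/8)
B = U + t·(H−U) with t = 2/3, so UB:BH = 2/3:1/3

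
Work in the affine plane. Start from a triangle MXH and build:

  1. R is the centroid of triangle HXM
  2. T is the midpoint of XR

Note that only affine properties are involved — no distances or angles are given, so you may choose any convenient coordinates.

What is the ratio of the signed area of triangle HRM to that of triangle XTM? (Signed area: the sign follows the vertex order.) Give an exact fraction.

Assign M = (0, 0), X = (1, 0), H = (0, 1) — the answer is frame-independent, so this choice is without loss of generality.
1. R is the centroid of triangle HXM ⇒ R = (1/3, 1/3)
2. T is the midpoint of XR ⇒ T = (2/3, 1/6)
2·[HRM] = -1/3, 2·[XTM] = 1/6
[HRM]:[XTM] = -1/3:1/6 = -2

[HRM]:[XTM] = -2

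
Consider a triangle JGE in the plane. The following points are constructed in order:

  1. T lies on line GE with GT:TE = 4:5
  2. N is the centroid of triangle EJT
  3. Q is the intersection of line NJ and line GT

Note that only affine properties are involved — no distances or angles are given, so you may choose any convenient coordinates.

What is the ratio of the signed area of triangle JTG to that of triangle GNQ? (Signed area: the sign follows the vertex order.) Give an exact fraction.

[JTG]:[GNQ] = 24/13

Assign J = (0, 0), G = (1, 0), E = (0, 1) — the answer is frame-independent, so this choice is without loss of generality.
1. T lies on line GE with GT:TE = 4:5 ⇒ T = (5/9, 4/9)
2. N is the centroid of triangle EJT ⇒ N = (5/27, 13/27)
3. Q is the intersection of line NJ and line GT ⇒ Q = (5/18, 13/18)
2·[JTG] = -4/9, 2·[GNQ] = -13/54
[JTG]:[GNQ] = -4/9:-13/54 = 24/13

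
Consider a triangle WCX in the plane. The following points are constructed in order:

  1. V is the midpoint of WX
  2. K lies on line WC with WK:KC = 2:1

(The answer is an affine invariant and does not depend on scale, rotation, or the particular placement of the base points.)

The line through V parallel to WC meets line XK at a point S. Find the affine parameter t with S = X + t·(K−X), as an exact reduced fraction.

Assign W = (0, 0), C = (1, 0), X = (0, 1) — the answer is frame-independent, so this choice is without loss of generality.
1. V is the midpoint of WX ⇒ V = (0, 1/2)
2. K lies on line WC with WK:KC = 2:1 ⇒ K = (2/3, 0)
through V parallel to WC: direction (1, 0); meets XK at S = (1/3, 1/2)
S = X + t·(K−X) with t = 1/2

t = 1/2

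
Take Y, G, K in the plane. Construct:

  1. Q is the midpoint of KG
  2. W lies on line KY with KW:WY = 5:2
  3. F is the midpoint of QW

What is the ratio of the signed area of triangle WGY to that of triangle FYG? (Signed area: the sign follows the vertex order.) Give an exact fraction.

Assign Y = (0, 0), G = (1, 0), K = (0, 1) — the answer is frame-independent, so this choice is without loss of generality.
1. Q is the midpoint of KG ⇒ Q = (1/2, 1/2)
2. W lies on line KY with KW:WY = 5:2 ⇒ W = (0, 2/7)
3. F is the midpoint of QW ⇒ F = (1/4, 11/28)
2·[WGY] = -2/7, 2·[FYG] = 11/28
[WGY]:[FYG] = -2/7:11/28 = -8/11

[WGY]:[FYG] = -8/11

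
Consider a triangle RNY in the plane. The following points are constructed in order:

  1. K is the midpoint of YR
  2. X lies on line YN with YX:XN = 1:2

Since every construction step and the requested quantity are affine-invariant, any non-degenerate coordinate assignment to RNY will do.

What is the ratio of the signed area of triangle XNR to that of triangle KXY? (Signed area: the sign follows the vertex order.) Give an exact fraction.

Set R = (0, 0), N = (1, 0), Y = (0, 1); any affine frame gives the same invariant.
1. K is the midpoint of YR ⇒ K = (0, 1/2)
2. X lies on line YN with YX:XN = 1:2 ⇒ X = (1/3, 2/3)
2·[XNR] = -2/3, 2·[KXY] = 1/6
[XNR]:[KXY] = -2/3:1/6 = -4

[XNR]:[KXY] = -4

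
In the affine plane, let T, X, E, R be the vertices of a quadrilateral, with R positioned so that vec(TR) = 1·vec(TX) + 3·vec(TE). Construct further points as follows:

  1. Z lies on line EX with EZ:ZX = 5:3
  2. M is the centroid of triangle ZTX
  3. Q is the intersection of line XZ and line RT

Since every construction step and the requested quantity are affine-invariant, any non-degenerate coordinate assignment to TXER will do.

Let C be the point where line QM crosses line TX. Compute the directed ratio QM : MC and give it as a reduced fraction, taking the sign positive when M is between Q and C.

QM:MC = 5

Work in coordinates with T = (0, 0), X = (1, 0), E = (0, 1), R = (1, 3).
1. Z lies on line EX with EZ:ZX = 5:3 ⇒ Z = (5/8, 3/8)
2. M is the centroid of triangle ZTX ⇒ M = (13/24, 1/8)
3. Q is the intersection of line XZ and line RT ⇒ Q = (1/4, 3/4)
line QM meets TX at C = (3/5, 0)
M = Q + t·(C−Q) with t = 5/6, so QM:MC = 5/6:1/6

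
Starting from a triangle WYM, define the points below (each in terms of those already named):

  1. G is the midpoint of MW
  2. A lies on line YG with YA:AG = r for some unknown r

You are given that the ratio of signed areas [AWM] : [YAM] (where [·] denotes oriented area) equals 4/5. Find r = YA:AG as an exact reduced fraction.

Work in coordinates with W = (0, 0), Y = (1, 0), M = (0, 1).
1. G is the midpoint of MW ⇒ G = (0, 1/2)
2. With YA:AG = r, write λ = r/(r+1) so A = Y + λ·(G−Y); A is affine-linear in λ
Every point depending on A is an affine combination of A and λ-independent points, so each such coordinate is linear in λ; the λ² term in each signed area is a multiple of (G−Y)×(G−Y) = 0, so 2·[AWM] and 2·[YAM] are each linear in λ. Evaluating at λ=0 and λ=1:
  2·[AWM] = λ − 1,   2·[YAM] = -1/2·λ
So [AWM]:[YAM] = (λ − 1) / (-1/2·λ). Setting this equal to 4/5:
  λ − 1 = 4/5·(-1/2·λ)  ⇒  λ = 5/7
Then r = λ/(1−λ) = (5/7)/(2/7) = 5/2. Check: with r = 5/2, A = (2/7, 5/14) and [AWM]:[YAM] = 4/5 as required.

r = 5/2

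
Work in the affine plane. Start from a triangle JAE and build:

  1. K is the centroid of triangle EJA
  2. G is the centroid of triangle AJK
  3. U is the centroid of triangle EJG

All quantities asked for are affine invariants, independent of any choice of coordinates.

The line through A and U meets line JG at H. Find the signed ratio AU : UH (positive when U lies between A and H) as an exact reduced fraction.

AU:UH = -7/4

Work in coordinates with J = (0, 0), A = (1, 0), E = (0, 1).
1. K is the centroid of triangle EJA ⇒ K = (1/3, 1/3)
2. G is the centroid of triangle AJK ⇒ G = (4/9, 1/9)
3. U is the centroid of triangle EJG ⇒ U = (4/27, 10/27)
line AU meets JG at H = (40/63, 10/63)
U = A + t·(H−A) with t = 7/3, so AU:UH = 7/3:-4/3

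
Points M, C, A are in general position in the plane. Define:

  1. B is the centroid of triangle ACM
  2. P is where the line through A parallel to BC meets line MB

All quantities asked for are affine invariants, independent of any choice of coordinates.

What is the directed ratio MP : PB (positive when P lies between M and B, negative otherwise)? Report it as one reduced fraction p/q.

Choose coordinates M = (0, 0), C = (1, 0), A = (0, 1).
1. B is the centroid of triangle ACM ⇒ B = (1/3, 1/3)
2. P is where the line through A parallel to BC meets line MB ⇒ P = (2/3, 2/3)
P = M + t·(B−M) with t = 2, so MP:PB = t:(1−t) = 2:-1

MP:PB = -2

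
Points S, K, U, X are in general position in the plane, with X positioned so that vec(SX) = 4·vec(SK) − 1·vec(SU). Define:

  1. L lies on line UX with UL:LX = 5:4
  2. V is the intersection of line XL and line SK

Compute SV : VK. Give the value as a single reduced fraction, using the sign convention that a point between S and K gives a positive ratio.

SV:VK = -2

Assign S = (0, 0), K = (1, 0), U = (0, 1), X = (4, -1) — the answer is frame-independent, so this choice is without loss of generality.
1. L lies on line UX with UL:LX = 5:4 ⇒ L = (20/9, -1/9)
2. V is the intersection of line XL and line SK ⇒ V = (2, 0)
V = S + t·(K−S) with t = 2, so SV:VK = t:(1−t) = 2:-1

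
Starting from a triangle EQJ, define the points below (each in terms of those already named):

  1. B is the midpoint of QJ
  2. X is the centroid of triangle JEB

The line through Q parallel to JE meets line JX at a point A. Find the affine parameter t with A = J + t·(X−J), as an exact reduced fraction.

t = 6

Choose coordinates E = (0, 0), Q = (1, 0), J = (0, 1).
1. B is the midpoint of QJ ⇒ B = (1/2, 1/2)
2. X is the centroid of triangle JEB ⇒ X = (1/6, 1/2)
through Q parallel to JE: direction (0, -1); meets JX at A = (1, -2)
A = J + t·(X−J) with t = 6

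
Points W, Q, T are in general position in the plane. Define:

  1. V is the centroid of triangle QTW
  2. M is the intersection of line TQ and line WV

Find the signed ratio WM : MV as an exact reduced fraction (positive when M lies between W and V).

Work in coordinates with W = (0, 0), Q = (1, 0), T = (0, 1).
1. V is the centroid of triangle QTW ⇒ V = (1/3, 1/3)
2. M is the intersection of line TQ and line WV ⇒ M = (1/2, 1/2)
M = W + t·(V−W) with t = 3/2, so WM:MV = t:(1−t) = 3/2:-1/2

WM:MV = -3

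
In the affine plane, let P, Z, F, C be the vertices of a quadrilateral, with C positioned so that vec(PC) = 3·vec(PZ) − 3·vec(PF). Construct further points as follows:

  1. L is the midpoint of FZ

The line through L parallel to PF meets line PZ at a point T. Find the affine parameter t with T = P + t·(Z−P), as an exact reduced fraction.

Set P = (0, 0), Z = (1, 0), F = (0, 1), C = (3, -3); any affine frame gives the same invariant.
1. L is the midpoint of FZ ⇒ L = (1/2, 1/2)
through L parallel to PF: direction (0, 1); meets PZ at T = (1/2, 0)
T = P + t·(Z−P) with t = 1/2

t = 1/2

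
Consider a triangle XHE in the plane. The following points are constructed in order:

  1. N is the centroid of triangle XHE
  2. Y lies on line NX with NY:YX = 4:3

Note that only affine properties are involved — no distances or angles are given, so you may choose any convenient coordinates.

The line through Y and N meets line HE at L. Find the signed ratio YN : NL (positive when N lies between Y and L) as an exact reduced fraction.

Work in coordinates with X = (0, 0), H = (1, 0), E = (0, 1).
1. N is the centroid of triangle XHE ⇒ N = (1/3, 1/3)
2. Y lies on line NX with NY:YX = 4:3 ⇒ Y = (1/7, 1/7)
line YN meets HE at L = (1/2, 1/2)
N = Y + t·(L−Y) with t = 8/15, so YN:NL = 8/15:7/15

YN:NL = 8/7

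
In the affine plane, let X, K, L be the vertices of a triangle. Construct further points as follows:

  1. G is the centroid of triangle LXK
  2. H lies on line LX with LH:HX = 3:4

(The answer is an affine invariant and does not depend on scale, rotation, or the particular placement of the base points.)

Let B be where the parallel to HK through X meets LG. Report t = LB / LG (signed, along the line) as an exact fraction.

t = 21/10

Choose coordinates X = (0, 0), K = (1, 0), L = (0, 1).
1. G is the centroid of triangle LXK ⇒ G = (1/3, 1/3)
2. H lies on line LX with LH:HX = 3:4 ⇒ H = (0, 4/7)
through X parallel to HK: direction (1, -4/7); meets LG at B = (7/10, -2/5)
B = L + t·(G−L) with t = 21/10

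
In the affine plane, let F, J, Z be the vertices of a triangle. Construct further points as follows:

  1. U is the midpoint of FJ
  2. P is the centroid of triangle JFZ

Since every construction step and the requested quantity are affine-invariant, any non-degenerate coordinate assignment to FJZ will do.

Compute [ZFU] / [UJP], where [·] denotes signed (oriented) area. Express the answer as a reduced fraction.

[ZFU]:[UJP] = 3

Choose coordinates F = (0, 0), J = (1, 0), Z = (0, 1).
1. U is the midpoint of FJ ⇒ U = (1/2, 0)
2. P is the centroid of triangle JFZ ⇒ P = (1/3, 1/3)
2·[ZFU] = 1/2, 2·[UJP] = 1/6
[ZFU]:[UJP] = 1/2:1/6 = 3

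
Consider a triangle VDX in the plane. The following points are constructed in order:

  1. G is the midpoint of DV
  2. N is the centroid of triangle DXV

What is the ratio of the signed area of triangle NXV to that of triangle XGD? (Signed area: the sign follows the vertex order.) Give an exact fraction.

Work in coordinates with V = (0, 0), D = (1, 0), X = (0, 1).
1. G is the midpoint of DV ⇒ G = (1/2, 0)
2. N is the centroid of triangle DXV ⇒ N = (1/3, 1/3)
2·[NXV] = 1/3, 2·[XGD] = 1/2
[NXV]:[XGD] = 1/3:1/2 = 2/3

[NXV]:[XGD] = 2/3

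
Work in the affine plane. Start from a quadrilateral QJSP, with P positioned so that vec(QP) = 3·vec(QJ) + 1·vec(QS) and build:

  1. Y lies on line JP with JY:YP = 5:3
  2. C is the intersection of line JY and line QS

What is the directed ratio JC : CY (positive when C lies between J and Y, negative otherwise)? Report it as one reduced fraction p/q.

Choose coordinates Q = (0, 0), J = (1, 0), S = (0, 1), P = (3, 1).
1. Y lies on line JP with JY:YP = 5:3 ⇒ Y = (9/4, 5/8)
2. C is the intersection of line JY and line QS ⇒ C = (0, -1/2)
C = J + t·(Y−J) with t = -4/5, so JC:CY = t:(1−t) = -4/5:9/5

JC:CY = -4/9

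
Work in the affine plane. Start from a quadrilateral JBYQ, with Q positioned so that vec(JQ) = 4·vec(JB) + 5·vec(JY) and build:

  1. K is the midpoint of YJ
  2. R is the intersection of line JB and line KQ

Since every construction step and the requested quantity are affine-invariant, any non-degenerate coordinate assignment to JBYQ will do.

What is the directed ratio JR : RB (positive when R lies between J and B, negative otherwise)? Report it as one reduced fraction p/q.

Work in coordinates with J = (0, 0), B = (1, 0), Y = (0, 1), Q = (4, 5).
1. K is the midpoint of YJ ⇒ K = (0, 1/2)
2. R is the intersection of line JB and line KQ ⇒ R = (-4/9, 0)
R = J + t·(B−J) with t = -4/9, so JR:RB = t:(1−t) = -4/9:13/9

JR:RB = -4/13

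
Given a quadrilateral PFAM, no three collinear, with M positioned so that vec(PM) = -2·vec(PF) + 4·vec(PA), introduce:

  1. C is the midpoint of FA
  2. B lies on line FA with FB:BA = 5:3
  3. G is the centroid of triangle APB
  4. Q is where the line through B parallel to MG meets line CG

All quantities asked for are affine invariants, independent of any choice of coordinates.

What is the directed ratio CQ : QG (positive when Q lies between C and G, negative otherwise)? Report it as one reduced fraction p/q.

Work in coordinates with P = (0, 0), F = (1, 0), A = (0, 1), M = (-2, 4).
1. C is the midpoint of FA ⇒ C = (1/2, 1/2)
2. B lies on line FA with FB:BA = 5:3 ⇒ B = (3/8, 5/8)
3. G is the centroid of triangle APB ⇒ G = (1/8, 13/24)
4. Q is where the line through B parallel to MG meets line CG ⇒ Q = (13/29, 44/87)
Q = C + t·(G−C) with t = 4/29, so CQ:QG = t:(1−t) = 4/29:25/29

CQ:QG = 4/25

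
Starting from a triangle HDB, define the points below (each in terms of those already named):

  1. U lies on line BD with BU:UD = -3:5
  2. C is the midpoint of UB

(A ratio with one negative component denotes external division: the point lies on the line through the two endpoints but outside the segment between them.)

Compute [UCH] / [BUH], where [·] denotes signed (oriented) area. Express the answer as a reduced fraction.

[UCH]:[BUH] = -1/2

Assign H = (0, 0), D = (1, 0), B = (0, 1) — the answer is frame-independent, so this choice is without loss of generality.
1. U lies on line BD with BU:UD = -3:5 ⇒ U = (-3/2, 5/2)
2. C is the midpoint of UB ⇒ C = (-3/4, 7/4)
2·[UCH] = -3/4, 2·[BUH] = 3/2
[UCH]:[BUH] = -3/4:3/2 = -1/2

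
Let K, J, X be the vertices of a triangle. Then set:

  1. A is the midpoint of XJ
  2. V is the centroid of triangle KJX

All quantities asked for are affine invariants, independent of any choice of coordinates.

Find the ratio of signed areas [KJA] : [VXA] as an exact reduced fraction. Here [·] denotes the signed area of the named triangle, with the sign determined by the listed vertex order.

[KJA]:[VXA] = -3

Work in coordinates with K = (0, 0), J = (1, 0), X = (0, 1).
1. A is the midpoint of XJ ⇒ A = (1/2, 1/2)
2. V is the centroid of triangle KJX ⇒ V = (1/3, 1/3)
2·[KJA] = 1/2, 2·[VXA] = -1/6
[KJA]:[VXA] = 1/2:-1/6 = -3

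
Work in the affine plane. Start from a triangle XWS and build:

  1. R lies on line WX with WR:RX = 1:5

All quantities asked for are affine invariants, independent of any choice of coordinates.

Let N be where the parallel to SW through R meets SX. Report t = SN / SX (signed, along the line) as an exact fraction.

t = 1/6

Choose coordinates X = (0, 0), W = (1, 0), S = (0, 1).
1. R lies on line WX with WR:RX = 1:5 ⇒ R = (5/6, 0)
through R parallel to SW: direction (1, -1); meets SX at N = (0, 5/6)
N = S + t·(X−S) with t = 1/6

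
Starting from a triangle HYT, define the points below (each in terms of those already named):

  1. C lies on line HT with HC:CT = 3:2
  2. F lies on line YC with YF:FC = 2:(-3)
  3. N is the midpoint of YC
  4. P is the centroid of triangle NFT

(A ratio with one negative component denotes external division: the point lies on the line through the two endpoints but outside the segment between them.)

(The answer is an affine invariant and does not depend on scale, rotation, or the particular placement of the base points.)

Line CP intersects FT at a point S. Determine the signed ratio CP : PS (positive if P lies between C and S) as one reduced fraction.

Set H = (0, 0), Y = (1, 0), T = (0, 1); any affine frame gives the same invariant.
1. C lies on line HT with HC:CT = 3:2 ⇒ C = (0, 3/5)
2. F lies on line YC with YF:FC = 2:(-3) ⇒ F = (3, -6/5)
3. N is the midpoint of YC ⇒ N = (1/2, 3/10)
4. P is the centroid of triangle NFT ⇒ P = (7/6, 1/30)
line CP meets FT at S = (21/13, -12/65)
P = C + t·(S−C) with t = 13/18, so CP:PS = 13/18:5/18

CP:PS = 13/5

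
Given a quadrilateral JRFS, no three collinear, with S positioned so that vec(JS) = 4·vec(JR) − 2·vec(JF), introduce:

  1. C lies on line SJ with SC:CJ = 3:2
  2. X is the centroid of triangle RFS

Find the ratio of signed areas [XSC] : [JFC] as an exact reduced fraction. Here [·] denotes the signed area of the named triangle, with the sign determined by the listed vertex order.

[XSC]:[JFC] = 3/4

Work in coordinates with J = (0, 0), R = (1, 0), F = (0, 1), S = (4, -2).
1. C lies on line SJ with SC:CJ = 3:2 ⇒ C = (8/5, -4/5)
2. X is the centroid of triangle RFS ⇒ X = (5/3, -1/3)
2·[XSC] = -6/5, 2·[JFC] = -8/5
[XSC]:[JFC] = -6/5:-8/5 = 3/4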